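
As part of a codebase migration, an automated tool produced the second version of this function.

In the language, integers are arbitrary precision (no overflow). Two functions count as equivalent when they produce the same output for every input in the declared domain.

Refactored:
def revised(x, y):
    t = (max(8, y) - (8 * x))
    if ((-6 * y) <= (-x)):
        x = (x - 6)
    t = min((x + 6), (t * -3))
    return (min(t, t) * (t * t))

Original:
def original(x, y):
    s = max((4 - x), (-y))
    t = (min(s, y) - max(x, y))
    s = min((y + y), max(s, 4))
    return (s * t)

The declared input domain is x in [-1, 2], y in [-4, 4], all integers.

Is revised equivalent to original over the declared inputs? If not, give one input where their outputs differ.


Evaluate both at x=-1, y=-4.
original: s = 5; t = -3; s = -8; return 24
revised: t = 16; ((-6 * y) <= (-x)) -> false; t = -48; return -110592
24 and -110592 differ, so these are not the same function on this domain.
verdict: not equivalent; witness: x=-1, y=-4


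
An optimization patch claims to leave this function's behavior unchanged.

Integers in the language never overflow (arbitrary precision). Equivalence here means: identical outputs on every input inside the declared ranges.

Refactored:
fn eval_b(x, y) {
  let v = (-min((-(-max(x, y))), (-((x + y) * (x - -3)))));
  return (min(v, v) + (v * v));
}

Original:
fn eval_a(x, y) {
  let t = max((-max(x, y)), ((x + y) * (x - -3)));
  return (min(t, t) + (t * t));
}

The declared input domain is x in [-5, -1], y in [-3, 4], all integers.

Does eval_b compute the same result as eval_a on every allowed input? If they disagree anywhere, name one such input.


Behavior is preserved: although min/max/abs usage differs; also local variable names differ, the outputs never diverge.
Spot check at x=-5, y=1 — eval_a: t becomes 8; next final value 72. eval_b: v becomes 8; next final value 72. Both give 72.
Across all 40 domain points the two functions coincide.
verdict: equivalent


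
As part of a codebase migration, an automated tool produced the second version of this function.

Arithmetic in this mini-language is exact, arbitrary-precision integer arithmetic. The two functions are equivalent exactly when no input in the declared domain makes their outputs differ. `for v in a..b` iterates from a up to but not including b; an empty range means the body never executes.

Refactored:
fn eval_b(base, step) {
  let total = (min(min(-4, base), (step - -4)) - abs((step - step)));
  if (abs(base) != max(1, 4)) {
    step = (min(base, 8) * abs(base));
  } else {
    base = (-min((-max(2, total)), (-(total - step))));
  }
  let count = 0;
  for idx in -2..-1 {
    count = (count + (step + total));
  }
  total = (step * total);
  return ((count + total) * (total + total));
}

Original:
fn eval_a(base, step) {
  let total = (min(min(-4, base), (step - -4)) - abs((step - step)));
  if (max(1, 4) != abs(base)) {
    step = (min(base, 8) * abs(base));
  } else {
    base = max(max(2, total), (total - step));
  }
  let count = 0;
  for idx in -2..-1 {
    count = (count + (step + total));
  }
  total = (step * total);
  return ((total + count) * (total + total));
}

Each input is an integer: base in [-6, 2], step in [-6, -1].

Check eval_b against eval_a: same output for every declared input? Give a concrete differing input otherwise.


The two are interchangeable: min/max/abs usage differs, and every declared input agrees.
One worked example (base=-3, step=-6) — eval_a: total becomes -4; next (max(1, 4) != abs(base)) evaluates to true; next step becomes -9; next count becomes 0; next at idx=-2:; next count becomes -13; next total becomes 36; next final value 1656; eval_b: total becomes -4; next (abs(base) != max(1, 4)) evaluates to true; next step becomes -9; next count becomes 0; next at idx=-2:; next count becomes -13; next total becomes 36; next final value 1656; agreement on 1656.
Sweeping the whole domain (54 inputs) finds no disagreement.
verdict: equivalent


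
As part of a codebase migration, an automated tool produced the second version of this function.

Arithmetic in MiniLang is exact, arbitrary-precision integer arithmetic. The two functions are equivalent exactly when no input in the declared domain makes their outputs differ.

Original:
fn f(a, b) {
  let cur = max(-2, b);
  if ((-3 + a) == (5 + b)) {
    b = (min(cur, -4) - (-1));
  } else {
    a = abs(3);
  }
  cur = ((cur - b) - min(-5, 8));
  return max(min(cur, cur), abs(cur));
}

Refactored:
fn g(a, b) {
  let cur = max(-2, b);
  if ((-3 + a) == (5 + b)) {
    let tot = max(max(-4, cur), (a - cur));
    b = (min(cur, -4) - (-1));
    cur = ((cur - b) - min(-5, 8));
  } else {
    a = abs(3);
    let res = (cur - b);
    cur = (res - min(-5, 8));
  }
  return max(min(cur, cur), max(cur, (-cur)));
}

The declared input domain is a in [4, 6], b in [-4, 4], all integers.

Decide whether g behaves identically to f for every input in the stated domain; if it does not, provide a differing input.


Behavior is preserved: although local variable names differ, plus statement counts differ, plus min/max/abs usage differs, plus constant usage differs, plus arithmetic usage differs, the outputs never diverge.
One worked example (a=6, b=3) — f: cur=3, then ((-3 + a) == (5 + b)) is false, then a=3, then cur=5, then returns 5; g: cur=3, then ((-3 + a) == (5 + b)) is false, then a=3, then res=0, then cur=5, then returns 5; agreement on 5.
Checked all 27 inputs in the declared domain: the outputs agree on every one.
verdict: equivalent


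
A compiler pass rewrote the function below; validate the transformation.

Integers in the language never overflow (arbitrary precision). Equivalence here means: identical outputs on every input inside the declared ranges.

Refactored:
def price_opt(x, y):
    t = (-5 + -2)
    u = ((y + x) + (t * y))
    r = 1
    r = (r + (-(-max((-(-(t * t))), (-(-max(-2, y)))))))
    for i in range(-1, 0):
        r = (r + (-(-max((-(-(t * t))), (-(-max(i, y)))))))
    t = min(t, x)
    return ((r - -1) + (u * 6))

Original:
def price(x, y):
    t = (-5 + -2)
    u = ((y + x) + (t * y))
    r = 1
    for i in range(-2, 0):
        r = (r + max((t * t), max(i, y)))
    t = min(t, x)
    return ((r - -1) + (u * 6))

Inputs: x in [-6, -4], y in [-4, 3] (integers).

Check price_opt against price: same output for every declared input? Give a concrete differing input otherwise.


Side by side, the visible changes include: constant usage differs; also arithmetic usage differs; also statement counts differ; also loop structure differs; also min/max/abs usage differs.
One worked example (x=-4, y=-4) — price: t := -7 | u := 20 | r := 1 | iter i=-2: | r := 50 | iter i=-1: | r := 99 | t := -7 | result 220; price_opt: t := -7 | u := 20 | r := 1 | r := 50 | iter i=-1: | r := 99 | t := -7 | result 220; agreement on 220.
Sweeping the whole domain (24 inputs) finds no disagreement.
verdict: equivalent


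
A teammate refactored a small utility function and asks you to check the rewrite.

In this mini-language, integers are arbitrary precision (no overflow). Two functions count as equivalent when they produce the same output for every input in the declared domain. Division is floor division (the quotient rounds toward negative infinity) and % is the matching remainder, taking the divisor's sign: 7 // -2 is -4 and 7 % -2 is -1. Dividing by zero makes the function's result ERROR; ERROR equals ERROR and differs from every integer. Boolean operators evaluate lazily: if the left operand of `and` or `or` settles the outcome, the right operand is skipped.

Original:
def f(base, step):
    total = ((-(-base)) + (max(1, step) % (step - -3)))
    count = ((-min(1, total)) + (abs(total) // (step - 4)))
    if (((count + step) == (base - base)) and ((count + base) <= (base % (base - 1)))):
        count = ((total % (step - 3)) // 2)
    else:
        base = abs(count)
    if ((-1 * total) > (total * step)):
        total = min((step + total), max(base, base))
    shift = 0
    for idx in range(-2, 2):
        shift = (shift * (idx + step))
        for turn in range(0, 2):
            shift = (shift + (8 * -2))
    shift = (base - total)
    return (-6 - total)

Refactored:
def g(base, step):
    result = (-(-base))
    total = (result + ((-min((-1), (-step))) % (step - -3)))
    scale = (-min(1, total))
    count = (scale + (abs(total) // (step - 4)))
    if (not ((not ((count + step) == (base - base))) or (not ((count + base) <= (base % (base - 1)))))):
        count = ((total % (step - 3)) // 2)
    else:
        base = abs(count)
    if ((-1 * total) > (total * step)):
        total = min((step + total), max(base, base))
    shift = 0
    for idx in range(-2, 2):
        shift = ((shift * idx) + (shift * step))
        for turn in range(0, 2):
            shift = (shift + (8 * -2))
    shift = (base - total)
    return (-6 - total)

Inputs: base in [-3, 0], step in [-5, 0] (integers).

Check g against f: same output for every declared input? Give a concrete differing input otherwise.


The two versions differ — the changes include local variable names differ, and statement counts differ, and arithmetic usage differs, and min/max/abs usage differs, and boolean connective usage differs.
Tracing base=-2, step=-1: f: total=-1, then count=0, then (((count + step) == (base - base)) and ((count + base) <= (base % (base - 1)))) is false, then base=0, then ((-1 * total) > (total * step)) is false, then shift=0, then (idx=-2), then shift=0, then (turn=0), then shift=-16, then (turn=1), then shift=-32, then (idx=-1), then shift=64, then (turn=0), then shift=48, then (turn=1), then shift=32, then (idx=0), then shift=-32, then (turn=0), then shift=-48, then (turn=1), then shift=-64, then (idx=1), then shift=0, then (turn=0), then shift=-16, then (turn=1), then shift=-32, then shift=1, then returns -5 | g: result=-2, then total=-1, then scale=1, then count=0, then (not ((not ((count + step) == (base - base))) or (not ((count + base) <= (base % (base - 1)))))) is false, then base=0, then ((-1 * total) > (total * step)) is false, then shift=0, then (idx=-2), then shift=0, then (turn=0), then shift=-16, then (turn=1), then shift=-32, then (idx=-1), then shift=64, then (turn=0), then shift=48, then (turn=1), then shift=32, then (idx=0), then shift=-32, then (turn=0), then shift=-48, then (turn=1), then shift=-64, then (idx=1), then shift=0, then (turn=0), then shift=-16, then (turn=1), then shift=-32, then shift=1, then returns -5 — matching result -5.
Sweeping the whole domain (24 inputs) finds no disagreement.
verdict: equivalent


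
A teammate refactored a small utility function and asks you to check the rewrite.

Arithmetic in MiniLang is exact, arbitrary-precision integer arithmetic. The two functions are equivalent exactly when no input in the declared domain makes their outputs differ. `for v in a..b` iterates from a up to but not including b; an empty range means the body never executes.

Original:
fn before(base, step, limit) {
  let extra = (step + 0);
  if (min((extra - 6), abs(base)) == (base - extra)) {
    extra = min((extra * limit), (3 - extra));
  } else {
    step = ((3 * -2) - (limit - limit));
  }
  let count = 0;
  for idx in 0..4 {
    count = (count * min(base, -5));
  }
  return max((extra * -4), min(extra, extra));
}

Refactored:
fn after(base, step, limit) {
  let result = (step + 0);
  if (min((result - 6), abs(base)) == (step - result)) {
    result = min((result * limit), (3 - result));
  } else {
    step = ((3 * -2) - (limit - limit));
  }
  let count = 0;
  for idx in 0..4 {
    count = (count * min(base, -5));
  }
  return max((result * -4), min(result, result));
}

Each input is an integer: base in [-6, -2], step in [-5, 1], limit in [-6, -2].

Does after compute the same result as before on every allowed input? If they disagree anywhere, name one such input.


Not equivalent: base=-4, step=1, limit=-6 separates them (24 vs 1).
before: extra := 1 | (min((extra - 6), abs(base)) == (base - extra)): true | extra := -6 | count := 0 | iter idx=0: | count := 0 | iter idx=1: | count := 0 | iter idx=2: | count := 0 | iter idx=3: | count := 0 | result 24
after: result := 1 | (min((result - 6), abs(base)) == (step - result)): false | step := -6 | count := 0 | iter idx=0: | count := 0 | iter idx=1: | count := 0 | iter idx=2: | count := 0 | iter idx=3: | count := 0 | result 1
verdict: not equivalent; witness: base=-4, step=1, limit=-6


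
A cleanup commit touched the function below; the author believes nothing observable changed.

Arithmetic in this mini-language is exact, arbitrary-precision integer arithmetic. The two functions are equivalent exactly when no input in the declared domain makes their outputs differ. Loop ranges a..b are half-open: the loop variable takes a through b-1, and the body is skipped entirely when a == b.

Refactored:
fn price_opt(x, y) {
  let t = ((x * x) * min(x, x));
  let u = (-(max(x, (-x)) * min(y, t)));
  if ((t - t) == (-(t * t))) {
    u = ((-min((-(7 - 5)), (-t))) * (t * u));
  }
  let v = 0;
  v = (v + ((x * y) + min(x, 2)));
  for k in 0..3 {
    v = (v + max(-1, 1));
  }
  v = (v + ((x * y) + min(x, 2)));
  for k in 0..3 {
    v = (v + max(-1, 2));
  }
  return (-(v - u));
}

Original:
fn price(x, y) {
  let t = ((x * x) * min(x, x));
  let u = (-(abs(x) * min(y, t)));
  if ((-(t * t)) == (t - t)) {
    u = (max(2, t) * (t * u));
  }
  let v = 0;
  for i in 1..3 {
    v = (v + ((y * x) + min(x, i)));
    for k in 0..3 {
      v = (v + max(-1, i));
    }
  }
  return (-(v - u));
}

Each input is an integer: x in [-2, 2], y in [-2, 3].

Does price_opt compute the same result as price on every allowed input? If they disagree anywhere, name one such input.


Consider the input x=2, y=-2.
price: t := 8 | u := 4 | ((-(t * t)) == (t - t)): false | v := 0 | iter i=1: | v := -3 | iter k=0: | v := -2 | iter k=1: | v := -1 | iter k=2: | v := 0 | iter i=2: | v := -2 | iter k=0: | v := 0 | iter k=1: | v := 2 | iter k=2: | v := 4 | result 0
price_opt: t := 8 | u := 4 | ((t - t) == (-(t * t))): false | v := 0 | v := -2 | iter k=0: | v := -1 | iter k=1: | v := 0 | iter k=2: | v := 1 | v := -1 | iter k=0: | v := 1 | iter k=1: | v := 3 | iter k=2: | v := 5 | result -1
0 and -1 differ, so these are not the same function on this domain.
verdict: not equivalent; witness: x=2, y=-2


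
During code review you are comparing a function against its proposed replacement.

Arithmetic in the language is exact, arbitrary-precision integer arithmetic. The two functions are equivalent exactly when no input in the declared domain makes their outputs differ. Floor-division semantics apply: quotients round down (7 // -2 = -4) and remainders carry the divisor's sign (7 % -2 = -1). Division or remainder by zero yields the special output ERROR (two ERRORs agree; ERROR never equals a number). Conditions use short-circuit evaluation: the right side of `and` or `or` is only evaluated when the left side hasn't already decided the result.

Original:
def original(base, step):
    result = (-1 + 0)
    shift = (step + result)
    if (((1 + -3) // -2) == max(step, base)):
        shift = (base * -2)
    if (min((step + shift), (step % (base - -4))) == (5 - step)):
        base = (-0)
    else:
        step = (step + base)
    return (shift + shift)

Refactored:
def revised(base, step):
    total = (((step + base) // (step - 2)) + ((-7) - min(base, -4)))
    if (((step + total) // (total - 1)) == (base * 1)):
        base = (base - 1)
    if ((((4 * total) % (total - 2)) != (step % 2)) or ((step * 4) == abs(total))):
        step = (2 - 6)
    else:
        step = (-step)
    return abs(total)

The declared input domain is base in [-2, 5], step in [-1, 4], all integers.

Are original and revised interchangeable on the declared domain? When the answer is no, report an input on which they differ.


There is a counterexample at base=-2, step=-1: -4 on one side, 2 on the other.
original: result becomes -1; next shift becomes -2; next (((1 + -3) // -2) == max(step, base)) evaluates to false; next (min((step + shift), (step % (base - -4))) == (5 - step)) evaluates to false; next step becomes -3; next final value -4
revised: total becomes -2; next (((step + total) // (total - 1)) == (base * 1)) evaluates to false; next ((((4 * total) % (total - 2)) != (step % 2)) or ((step * 4) == abs(total))) evaluates to true; next step becomes -4; next final value 2
verdict: not equivalent; witness: base=-2, step=-1


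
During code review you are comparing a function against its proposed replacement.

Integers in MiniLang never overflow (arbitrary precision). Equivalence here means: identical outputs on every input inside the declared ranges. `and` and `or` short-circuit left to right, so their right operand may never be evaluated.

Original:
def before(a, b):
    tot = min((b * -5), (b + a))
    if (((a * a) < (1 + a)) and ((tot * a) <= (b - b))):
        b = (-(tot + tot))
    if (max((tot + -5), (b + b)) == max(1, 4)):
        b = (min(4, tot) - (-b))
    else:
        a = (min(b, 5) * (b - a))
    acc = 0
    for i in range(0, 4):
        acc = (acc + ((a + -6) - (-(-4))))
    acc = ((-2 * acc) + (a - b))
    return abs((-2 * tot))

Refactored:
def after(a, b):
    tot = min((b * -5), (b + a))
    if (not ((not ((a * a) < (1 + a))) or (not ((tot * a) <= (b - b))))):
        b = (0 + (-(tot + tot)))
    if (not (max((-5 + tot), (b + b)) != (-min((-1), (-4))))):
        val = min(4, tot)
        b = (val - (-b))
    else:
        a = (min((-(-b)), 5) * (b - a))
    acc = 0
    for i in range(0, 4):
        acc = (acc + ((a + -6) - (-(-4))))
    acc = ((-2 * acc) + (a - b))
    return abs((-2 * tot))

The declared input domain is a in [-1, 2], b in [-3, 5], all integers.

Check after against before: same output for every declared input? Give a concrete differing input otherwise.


This is a faithful refactor — arithmetic usage differs, plus local variable names differ, plus boolean connective usage differs, plus constant usage differs, plus min/max/abs usage differs, plus statement counts differ, plus comparison usage differs, but the computed results match everywhere.
Spot check at a=0, b=2 — before: tot becomes -10; next (((a * a) < (1 + a)) and ((tot * a) <= (b - b))) evaluates to true; next b becomes 20; next (max((tot + -5), (b + b)) == max(1, 4)) evaluates to false; next a becomes 100; next acc becomes 0; next at i=0:; next acc becomes 90; next at i=1:; next acc becomes 180; next at i=2:; next acc becomes 270; next at i=3:; next acc becomes 360; next acc becomes -640; next final value 20. after: tot becomes -10; next (not ((not ((a * a) < (1 + a))) or (not ((tot * a) <= (b - b))))) evaluates to true; next b becomes 20; next (not (max((-5 + tot), (b + b)) != (-min((-1), (-4))))) evaluates to false; next a becomes 100; next acc becomes 0; next at i=0:; next acc becomes 90; next at i=1:; next acc becomes 180; next at i=2:; next acc becomes 270; next at i=3:; next acc becomes 360; next acc becomes -640; next final value 20. Both give 20.
Checked all 36 inputs in the declared domain: the outputs agree on every one.
verdict: equivalent


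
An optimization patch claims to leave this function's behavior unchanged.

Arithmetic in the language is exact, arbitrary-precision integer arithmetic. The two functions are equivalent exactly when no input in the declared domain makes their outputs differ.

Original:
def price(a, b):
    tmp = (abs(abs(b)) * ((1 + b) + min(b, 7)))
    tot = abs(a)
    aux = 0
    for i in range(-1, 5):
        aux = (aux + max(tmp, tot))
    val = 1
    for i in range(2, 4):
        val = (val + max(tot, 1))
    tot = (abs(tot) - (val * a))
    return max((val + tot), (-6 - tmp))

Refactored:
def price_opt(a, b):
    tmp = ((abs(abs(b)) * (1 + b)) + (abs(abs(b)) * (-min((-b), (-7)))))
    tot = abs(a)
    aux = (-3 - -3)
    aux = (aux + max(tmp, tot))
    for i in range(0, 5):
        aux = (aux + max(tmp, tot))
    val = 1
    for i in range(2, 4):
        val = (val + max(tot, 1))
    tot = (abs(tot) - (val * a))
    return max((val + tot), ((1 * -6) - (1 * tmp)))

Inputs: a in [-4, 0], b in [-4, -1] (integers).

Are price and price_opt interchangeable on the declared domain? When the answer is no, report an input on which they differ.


There is a counterexample at a=-2, b=-4: 22 on one side, 17 on the other.
price: tmp=-28, then tot=2, then aux=0, then (i=-1), then aux=2, then (i=0), then aux=4, then (i=1), then aux=6, then (i=2), then aux=8, then (i=3), then aux=10, then (i=4), then aux=12, then val=1, then (i=2), then val=3, then (i=3), then val=5, then tot=12, then returns 22
price_opt: tmp=16, then tot=2, then aux=0, then aux=16, then (i=0), then aux=32, then (i=1), then aux=48, then (i=2), then aux=64, then (i=3), then aux=80, then (i=4), then aux=96, then val=1, then (i=2), then val=3, then (i=3), then val=5, then tot=12, then returns 17
verdict: not equivalent; witness: a=-2, b=-4


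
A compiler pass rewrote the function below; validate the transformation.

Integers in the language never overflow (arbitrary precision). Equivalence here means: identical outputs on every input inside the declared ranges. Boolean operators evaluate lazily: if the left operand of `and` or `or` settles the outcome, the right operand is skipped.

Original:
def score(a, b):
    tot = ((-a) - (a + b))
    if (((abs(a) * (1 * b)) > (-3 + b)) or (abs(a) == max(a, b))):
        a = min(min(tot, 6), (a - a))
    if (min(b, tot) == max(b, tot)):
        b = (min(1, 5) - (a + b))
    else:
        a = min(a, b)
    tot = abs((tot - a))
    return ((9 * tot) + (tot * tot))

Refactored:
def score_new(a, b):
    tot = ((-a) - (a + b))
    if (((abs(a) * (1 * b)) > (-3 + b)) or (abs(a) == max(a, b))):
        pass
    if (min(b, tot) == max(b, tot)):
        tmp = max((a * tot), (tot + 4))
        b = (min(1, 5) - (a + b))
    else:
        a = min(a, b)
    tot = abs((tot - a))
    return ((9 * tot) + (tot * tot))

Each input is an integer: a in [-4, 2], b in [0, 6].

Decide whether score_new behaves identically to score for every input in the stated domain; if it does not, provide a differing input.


These are not equivalent — on a=-4, b=0 the outputs split (136 vs 252).
score: tot = 8; (((abs(a) * (1 * b)) > (-3 + b)) or (abs(a) == max(a, b))) -> true; a = 0; (min(b, tot) == max(b, tot)) -> false; a = 0; tot = 8; return 136
score_new: tot = 8; (((abs(a) * (1 * b)) > (-3 + b)) or (abs(a) == max(a, b))) -> true; (min(b, tot) == max(b, tot)) -> false; a = -4; tot = 12; return 252
verdict: not equivalent; witness: a=-4, b=0


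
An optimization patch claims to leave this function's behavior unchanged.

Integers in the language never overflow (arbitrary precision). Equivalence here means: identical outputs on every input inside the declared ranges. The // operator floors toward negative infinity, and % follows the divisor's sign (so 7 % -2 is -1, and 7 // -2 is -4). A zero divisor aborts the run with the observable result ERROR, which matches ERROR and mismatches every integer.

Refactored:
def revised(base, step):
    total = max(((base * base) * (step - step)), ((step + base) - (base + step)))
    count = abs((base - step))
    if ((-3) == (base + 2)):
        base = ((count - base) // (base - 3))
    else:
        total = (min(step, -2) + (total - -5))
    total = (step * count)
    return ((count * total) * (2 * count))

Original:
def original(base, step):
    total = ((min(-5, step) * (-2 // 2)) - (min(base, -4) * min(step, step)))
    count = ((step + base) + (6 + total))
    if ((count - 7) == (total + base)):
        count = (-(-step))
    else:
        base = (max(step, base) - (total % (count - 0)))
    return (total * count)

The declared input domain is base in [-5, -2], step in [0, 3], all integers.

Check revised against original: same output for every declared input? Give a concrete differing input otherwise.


Not equivalent: base=-5, step=0 separates them (30 vs 0).
original: total becomes 5; next count becomes 6; next ((count - 7) == (total + base)) evaluates to false; next base becomes -5; next final value 30
revised: total becomes 0; next count becomes 5; next ((-3) == (base + 2)) evaluates to true; next base becomes -2; next total becomes 0; next final value 0
verdict: not equivalent; witness: base=-5, step=0


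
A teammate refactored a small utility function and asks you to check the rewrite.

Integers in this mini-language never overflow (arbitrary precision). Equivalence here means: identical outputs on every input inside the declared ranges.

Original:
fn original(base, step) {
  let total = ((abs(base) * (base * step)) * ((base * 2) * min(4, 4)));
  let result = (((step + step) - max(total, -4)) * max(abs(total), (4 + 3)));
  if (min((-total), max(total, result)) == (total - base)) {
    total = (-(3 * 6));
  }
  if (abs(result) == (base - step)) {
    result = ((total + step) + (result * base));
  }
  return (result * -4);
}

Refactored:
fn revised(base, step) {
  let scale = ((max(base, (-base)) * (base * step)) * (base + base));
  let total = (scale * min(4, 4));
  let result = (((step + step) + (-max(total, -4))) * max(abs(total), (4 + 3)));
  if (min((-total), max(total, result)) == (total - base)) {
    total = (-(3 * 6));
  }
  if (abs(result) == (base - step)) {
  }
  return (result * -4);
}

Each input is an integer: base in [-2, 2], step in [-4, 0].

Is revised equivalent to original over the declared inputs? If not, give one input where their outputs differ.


The rewrite breaks on base=-2, step=-2, where the results are 520 and 0.
original: total := -128 | result := 0 | (min((-total), max(total, result)) == (total - base)): false | (abs(result) == (base - step)): true | result := -130 | result 520
revised: scale := -32 | total := -128 | result := 0 | (min((-total), max(total, result)) == (total - base)): false | (abs(result) == (base - step)): true | result 0
verdict: not equivalent; witness: base=-2, step=-2


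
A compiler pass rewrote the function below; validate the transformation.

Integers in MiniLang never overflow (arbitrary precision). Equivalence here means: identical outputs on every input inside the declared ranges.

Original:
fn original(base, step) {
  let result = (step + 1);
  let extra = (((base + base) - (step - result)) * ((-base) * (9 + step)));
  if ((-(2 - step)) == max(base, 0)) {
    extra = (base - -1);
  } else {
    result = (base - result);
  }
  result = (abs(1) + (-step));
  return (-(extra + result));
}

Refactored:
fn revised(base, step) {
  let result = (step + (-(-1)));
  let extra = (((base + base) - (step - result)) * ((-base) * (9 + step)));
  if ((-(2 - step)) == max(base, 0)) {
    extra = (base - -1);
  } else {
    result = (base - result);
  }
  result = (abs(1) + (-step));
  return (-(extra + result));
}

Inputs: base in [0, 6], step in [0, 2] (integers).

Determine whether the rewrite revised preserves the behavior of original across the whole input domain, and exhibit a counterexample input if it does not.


The two are interchangeable: same computation, different form, and every declared input agrees.
As a probe, take base=1, step=2: original runs result = 3; extra = -33; ((-(2 - step)) == max(base, 0)) -> false; result = -2; result = -1; return 34; revised runs result = 3; extra = -33; ((-(2 - step)) == max(base, 0)) -> false; result = -2; result = -1; return 34; both end at 34.
Checked all 21 inputs in the declared domain: the outputs agree on every one.
verdict: equivalent


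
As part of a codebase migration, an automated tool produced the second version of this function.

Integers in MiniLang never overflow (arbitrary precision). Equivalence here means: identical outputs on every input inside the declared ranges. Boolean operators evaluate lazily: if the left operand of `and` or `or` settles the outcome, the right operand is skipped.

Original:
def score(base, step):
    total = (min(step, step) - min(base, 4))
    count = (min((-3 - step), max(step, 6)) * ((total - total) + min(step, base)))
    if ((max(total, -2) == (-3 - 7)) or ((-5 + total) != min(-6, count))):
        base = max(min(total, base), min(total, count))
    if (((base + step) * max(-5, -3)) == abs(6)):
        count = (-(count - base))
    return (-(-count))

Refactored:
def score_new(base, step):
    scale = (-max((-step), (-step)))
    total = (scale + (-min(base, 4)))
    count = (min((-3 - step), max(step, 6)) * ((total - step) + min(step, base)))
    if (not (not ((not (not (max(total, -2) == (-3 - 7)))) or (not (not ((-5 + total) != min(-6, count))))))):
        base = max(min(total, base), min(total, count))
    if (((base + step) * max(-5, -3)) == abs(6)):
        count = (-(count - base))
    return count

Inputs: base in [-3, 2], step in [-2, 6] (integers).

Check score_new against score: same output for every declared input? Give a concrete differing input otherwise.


Take base=-3, step=-2.
score: total becomes 1; next count becomes 3; next ((max(total, -2) == (-3 - 7)) or ((-5 + total) != min(-6, count))) evaluates to true; next base becomes 1; next (((base + step) * max(-5, -3)) == abs(6)) evaluates to false; next final value 3
score_new: scale becomes -2; next total becomes 1; next count becomes 0; next (not (not ((not (not (max(total, -2) == (-3 - 7)))) or (not (not ((-5 + total) != min(-6, count))))))) evaluates to true; next base becomes 0; next (((base + step) * max(-5, -3)) == abs(6)) evaluates to true; next count becomes 0; next final value 0
3 vs 0 — the two versions disagree here.
verdict: not equivalent; witness: base=-3, step=-2


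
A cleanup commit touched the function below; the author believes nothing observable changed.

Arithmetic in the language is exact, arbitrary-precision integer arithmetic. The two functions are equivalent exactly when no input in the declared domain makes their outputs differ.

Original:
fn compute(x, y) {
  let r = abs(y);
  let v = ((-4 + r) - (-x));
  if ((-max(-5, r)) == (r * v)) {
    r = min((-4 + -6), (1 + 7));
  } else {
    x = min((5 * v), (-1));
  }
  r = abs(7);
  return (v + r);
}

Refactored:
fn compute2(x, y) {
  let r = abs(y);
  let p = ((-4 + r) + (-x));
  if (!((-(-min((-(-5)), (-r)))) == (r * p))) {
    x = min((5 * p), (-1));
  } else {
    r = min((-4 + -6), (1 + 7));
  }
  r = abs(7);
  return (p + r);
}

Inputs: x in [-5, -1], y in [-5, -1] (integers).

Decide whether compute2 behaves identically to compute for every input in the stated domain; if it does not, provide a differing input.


On input x=-5, y=-5, compute returns 3 while compute2 returns 13.
verdict: not equivalent; witness: x=-5, y=-5


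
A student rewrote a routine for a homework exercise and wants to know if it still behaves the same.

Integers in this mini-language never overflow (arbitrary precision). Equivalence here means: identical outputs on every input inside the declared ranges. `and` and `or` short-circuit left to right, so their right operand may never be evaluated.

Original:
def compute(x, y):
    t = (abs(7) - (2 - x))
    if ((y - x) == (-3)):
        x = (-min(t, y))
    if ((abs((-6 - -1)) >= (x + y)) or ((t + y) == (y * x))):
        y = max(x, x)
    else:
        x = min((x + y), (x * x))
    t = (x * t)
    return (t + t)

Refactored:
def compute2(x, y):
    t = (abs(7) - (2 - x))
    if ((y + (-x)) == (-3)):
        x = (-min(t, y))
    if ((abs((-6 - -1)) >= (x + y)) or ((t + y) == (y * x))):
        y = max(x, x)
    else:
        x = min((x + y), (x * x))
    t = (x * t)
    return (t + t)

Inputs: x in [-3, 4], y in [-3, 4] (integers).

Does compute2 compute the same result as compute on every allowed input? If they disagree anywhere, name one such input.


Behavior is preserved: although arithmetic usage differs, the outputs never diverge.
Tracing x=3, y=-2: compute: t=8, then ((y - x) == (-3)) is false, then ((abs((-6 - -1)) >= (x + y)) or ((t + y) == (y * x))) is true, then y=3, then t=24, then returns 48 | compute2: t=8, then ((y + (-x)) == (-3)) is false, then ((abs((-6 - -1)) >= (x + y)) or ((t + y) == (y * x))) is true, then y=3, then t=24, then returns 48 — matching result 48.
An exhaustive pass over the 64 declared inputs shows identical outputs.
verdict: equivalent


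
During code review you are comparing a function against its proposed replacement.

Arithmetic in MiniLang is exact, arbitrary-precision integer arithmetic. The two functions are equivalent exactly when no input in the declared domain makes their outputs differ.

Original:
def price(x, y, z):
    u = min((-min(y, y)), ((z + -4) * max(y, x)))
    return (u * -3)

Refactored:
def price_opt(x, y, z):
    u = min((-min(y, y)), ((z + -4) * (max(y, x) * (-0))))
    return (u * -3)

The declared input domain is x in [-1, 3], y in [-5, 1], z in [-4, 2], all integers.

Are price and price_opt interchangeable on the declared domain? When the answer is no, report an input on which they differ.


The rewrite breaks on x=-1, y=-5, z=-4, where the results are -15 and 0.
price: u becomes 5; next final value -15
price_opt: u becomes 0; next final value 0
verdict: not equivalent; witness: x=-1, y=-5, z=-4


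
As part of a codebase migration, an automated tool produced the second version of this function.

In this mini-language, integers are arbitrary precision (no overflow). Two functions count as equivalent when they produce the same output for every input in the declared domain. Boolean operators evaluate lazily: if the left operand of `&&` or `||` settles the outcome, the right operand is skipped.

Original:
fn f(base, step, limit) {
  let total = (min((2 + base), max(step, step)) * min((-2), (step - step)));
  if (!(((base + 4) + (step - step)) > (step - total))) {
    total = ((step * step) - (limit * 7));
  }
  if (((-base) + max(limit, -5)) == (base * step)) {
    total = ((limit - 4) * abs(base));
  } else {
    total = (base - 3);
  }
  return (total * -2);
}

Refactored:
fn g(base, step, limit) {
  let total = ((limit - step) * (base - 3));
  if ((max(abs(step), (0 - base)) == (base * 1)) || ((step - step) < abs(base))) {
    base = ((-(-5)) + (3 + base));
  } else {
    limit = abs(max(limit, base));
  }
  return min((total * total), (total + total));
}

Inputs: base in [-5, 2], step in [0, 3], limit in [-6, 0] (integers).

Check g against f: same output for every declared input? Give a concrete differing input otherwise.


base=-5, step=0, limit=-6 yields 100 from f but 96 from g.
verdict: not equivalent; witness: base=-5, step=0, limit=-6


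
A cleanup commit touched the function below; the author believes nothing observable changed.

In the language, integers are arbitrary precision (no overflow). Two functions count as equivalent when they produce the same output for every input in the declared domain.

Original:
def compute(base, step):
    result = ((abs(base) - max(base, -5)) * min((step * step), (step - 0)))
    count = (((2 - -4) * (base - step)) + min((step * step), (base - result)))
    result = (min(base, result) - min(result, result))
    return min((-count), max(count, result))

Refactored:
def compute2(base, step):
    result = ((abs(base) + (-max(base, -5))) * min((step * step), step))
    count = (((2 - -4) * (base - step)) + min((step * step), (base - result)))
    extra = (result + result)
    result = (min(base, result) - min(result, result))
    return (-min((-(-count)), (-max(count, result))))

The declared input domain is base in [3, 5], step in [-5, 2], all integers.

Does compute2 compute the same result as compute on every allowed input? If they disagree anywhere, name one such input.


Evaluate both at base=3, step=-5.
compute: result = 0; count = 51; result = 0; return -51
compute2: result = 0; count = 51; extra = 0; result = 0; return 51
-51 and 51 differ, so these are not the same function on this domain.
verdict: not equivalent; witness: base=3, step=-5


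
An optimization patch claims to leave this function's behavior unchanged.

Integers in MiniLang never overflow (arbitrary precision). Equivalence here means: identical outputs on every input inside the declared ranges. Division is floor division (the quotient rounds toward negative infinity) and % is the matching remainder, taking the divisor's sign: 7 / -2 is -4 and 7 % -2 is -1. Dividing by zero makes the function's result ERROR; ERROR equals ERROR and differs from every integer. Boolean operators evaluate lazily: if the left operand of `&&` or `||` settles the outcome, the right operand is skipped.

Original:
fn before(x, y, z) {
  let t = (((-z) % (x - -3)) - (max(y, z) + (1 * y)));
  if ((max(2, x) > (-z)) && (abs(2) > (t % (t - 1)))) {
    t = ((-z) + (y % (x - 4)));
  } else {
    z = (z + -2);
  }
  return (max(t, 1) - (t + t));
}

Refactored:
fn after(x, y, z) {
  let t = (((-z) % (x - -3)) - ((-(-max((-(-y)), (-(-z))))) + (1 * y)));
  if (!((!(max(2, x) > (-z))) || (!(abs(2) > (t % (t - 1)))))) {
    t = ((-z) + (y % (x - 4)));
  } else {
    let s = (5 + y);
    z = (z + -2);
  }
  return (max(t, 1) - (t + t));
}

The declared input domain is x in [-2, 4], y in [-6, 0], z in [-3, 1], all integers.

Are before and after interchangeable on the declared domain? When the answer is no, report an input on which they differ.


Reading the diff, among the changes: local variable names differ, plus boolean connective usage differs, plus statement counts differ, plus constant usage differs, plus arithmetic usage differs.
Spot check at x=-1, y=-5, z=-2 — before: t := 7 | ((max(2, x) > (-z)) && (abs(2) > (t % (t - 1)))): false | z := -4 | result -7. after: t := 7 | (!((!(max(2, x) > (-z))) || (!(abs(2) > (t % (t - 1)))))): false | s := 0 | z := -4 | result -7. Both give -7.
An exhaustive pass over the 245 declared inputs shows identical outputs.
verdict: equivalent


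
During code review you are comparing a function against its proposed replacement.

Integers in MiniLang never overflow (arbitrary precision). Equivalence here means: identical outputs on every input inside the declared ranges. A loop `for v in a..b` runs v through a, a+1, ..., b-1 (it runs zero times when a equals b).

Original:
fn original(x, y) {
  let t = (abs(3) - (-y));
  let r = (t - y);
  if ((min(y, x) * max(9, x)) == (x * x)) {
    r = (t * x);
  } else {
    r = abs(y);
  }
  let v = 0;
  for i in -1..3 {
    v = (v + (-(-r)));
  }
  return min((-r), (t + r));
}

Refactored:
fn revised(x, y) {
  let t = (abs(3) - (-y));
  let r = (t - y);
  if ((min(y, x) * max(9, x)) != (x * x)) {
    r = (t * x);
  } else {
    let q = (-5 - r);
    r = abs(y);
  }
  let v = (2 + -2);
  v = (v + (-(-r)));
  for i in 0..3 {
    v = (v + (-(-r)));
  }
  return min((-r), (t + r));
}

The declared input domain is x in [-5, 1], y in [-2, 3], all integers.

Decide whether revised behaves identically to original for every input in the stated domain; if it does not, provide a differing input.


Not equivalent: x=-5, y=-2 separates them (-2 vs -4).
original: t=1, then r=3, then ((min(y, x) * max(9, x)) == (x * x)) is false, then r=2, then v=0, then (i=-1), then v=2, then (i=0), then v=4, then (i=1), then v=6, then (i=2), then v=8, then returns -2
revised: t=1, then r=3, then ((min(y, x) * max(9, x)) != (x * x)) is true, then r=-5, then v=0, then v=-5, then (i=0), then v=-10, then (i=1), then v=-15, then (i=2), then v=-20, then returns -4
verdict: not equivalent; witness: x=-5, y=-2


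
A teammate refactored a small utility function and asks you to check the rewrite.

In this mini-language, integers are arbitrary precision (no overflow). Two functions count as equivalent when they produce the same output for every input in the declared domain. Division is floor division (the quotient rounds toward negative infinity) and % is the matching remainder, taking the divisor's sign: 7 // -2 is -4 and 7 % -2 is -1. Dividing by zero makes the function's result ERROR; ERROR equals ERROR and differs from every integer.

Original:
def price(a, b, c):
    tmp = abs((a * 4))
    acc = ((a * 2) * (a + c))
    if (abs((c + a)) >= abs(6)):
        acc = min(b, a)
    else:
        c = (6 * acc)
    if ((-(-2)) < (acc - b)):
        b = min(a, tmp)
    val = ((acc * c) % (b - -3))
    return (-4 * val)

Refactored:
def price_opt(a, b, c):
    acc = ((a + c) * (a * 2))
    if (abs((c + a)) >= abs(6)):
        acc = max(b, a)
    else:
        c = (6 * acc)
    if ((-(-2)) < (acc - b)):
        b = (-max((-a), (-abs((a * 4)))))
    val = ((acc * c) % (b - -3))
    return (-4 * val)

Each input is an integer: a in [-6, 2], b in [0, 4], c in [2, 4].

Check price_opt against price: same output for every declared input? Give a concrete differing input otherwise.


a=2, b=0, c=4 yields 0 from price but -8 from price_opt.
verdict: not equivalent; witness: a=2, b=0, c=4
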